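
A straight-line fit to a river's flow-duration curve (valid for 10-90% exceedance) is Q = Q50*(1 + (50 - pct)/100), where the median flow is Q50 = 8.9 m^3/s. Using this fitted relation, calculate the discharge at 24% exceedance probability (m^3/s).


Q = 8.9 * (1 + (50 - 24)/100) = 11.2140 m^3/s


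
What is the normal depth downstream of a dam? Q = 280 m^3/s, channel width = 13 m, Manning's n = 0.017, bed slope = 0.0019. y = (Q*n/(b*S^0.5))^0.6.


y = (280 * 0.017 / (13 * 0.0019^0.5))^0.6 = 3.5857 m


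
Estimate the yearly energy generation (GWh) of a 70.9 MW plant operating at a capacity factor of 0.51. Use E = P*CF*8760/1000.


E = 70.9 * 0.51 * 8760 / 1000 = 316.7528 GWh


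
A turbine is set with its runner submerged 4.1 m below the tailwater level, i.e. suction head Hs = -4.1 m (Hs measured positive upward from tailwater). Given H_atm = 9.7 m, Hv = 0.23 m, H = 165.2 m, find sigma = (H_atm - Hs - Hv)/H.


sigma = (9.7 - (-4.1) - 0.23) / 165.2 = 0.0821


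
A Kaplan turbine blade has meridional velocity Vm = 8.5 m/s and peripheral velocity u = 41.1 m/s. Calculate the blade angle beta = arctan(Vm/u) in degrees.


beta = arctan(8.5 / 41.1) = 11.6848 degrees


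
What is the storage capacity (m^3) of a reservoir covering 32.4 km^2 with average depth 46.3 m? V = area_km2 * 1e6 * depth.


V = 32.4 * 1e6 * 46.3 = 1.5001e+09 m^3


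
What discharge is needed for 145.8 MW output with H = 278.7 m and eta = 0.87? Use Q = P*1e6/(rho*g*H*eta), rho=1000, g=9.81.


Q = 145.8 * 1e6 / (1000 * 9.81 * 278.7 * 0.87) = 61.2960 m^3/s


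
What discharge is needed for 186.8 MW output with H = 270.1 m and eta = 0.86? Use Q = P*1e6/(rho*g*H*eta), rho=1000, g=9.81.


Q = 186.8 * 1e6 / (1000 * 9.81 * 270.1 * 0.86) = 81.9756 m^3/s


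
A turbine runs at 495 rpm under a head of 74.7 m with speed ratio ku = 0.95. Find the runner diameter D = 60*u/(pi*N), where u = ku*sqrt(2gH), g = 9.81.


u = 0.95 * sqrt(2*9.81*74.7) = 36.3692 m/s
D = 60 * 36.3692 / (pi * 495) = 1.4032 m


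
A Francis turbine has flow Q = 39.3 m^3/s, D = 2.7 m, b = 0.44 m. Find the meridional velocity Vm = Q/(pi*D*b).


Vm = 39.3 / (pi * 2.7 * 0.44) = 10.5299 m/s


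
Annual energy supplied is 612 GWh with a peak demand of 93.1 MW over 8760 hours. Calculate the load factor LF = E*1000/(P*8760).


LF = 612 * 1000 / (93.1 * 8760) = 0.7504


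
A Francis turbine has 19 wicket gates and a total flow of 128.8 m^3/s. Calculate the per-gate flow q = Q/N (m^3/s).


q = 128.8 / 19 = 6.7789 m^3/s


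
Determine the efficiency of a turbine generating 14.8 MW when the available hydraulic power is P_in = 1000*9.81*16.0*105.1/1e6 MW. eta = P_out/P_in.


P_in = 1000 * 9.81 * 16.0 * 105.1 / 1e6 = 16.4965 MW
eta = 14.8 / 16.4965 = 0.8972


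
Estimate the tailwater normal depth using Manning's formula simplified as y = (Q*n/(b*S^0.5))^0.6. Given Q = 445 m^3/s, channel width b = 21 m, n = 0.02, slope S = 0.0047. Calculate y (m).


y = (445 * 0.02 / (21 * 0.0047^0.5))^0.6 = 2.9831 m


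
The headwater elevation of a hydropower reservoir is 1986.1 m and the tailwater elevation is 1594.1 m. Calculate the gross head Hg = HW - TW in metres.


Hg = 1986.1 - 1594.1 = 392.0000 m


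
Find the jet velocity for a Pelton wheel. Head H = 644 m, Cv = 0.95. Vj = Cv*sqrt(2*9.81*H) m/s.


Vj = 0.95 * sqrt(2*9.81*644) = 106.7864 m/s


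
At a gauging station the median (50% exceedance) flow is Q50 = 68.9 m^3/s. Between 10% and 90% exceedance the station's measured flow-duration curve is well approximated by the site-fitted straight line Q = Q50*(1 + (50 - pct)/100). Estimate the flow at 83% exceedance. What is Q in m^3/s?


Q = 68.9 * (1 + (50 - 83)/100) = 46.1630 m^3/s


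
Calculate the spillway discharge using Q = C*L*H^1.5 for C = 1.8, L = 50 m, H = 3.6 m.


Q = 1.8 * 50 * 3.6^1.5 = 614.7468 m^3/s


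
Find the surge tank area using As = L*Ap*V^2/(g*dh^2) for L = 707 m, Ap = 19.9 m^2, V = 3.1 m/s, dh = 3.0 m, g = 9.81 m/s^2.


As = 707 * 19.9 * 3.1^2 / (9.81 * 3.0^2) = 1531.3849 m^2


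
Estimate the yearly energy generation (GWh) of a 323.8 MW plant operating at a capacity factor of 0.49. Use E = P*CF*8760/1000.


E = 323.8 * 0.49 * 8760 / 1000 = 1389.8791 GWh


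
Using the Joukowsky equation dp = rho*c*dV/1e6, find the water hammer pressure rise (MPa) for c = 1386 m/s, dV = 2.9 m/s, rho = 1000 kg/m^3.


dp = 1000 * 1386 * 2.9 / 1e6 = 4.0194 MPa


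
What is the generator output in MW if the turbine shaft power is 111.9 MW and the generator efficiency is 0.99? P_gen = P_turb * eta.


P_gen = 111.9 * 0.99 = 110.7810 MW


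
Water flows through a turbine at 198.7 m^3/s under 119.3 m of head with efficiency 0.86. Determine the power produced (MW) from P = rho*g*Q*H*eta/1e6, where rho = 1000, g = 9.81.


P = 1000 * 9.81 * 198.7 * 119.3 * 0.86 / 1e6 = 199.9888 MW


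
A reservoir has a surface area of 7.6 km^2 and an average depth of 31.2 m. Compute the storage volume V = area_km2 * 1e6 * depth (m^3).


V = 7.6 * 1e6 * 31.2 = 2.3712e+08 m^3


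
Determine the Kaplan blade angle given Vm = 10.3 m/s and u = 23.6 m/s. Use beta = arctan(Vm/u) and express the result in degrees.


beta = arctan(10.3 / 23.6) = 23.5784 degrees


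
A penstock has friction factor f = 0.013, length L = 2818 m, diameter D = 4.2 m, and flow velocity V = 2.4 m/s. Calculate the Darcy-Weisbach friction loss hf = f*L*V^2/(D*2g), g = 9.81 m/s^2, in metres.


hf = 0.013 * 2818 * 2.4^2 / (4.2 * 2 * 9.81) = 2.5607 m


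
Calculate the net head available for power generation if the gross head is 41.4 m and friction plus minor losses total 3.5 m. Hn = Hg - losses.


Hn = 41.4 - 3.5 = 37.9000 m


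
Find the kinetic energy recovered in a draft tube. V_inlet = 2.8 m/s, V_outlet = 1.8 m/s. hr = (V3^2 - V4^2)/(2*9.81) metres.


hr = (2.8^2 - 1.8^2) / (2*9.81) = 0.2345 m


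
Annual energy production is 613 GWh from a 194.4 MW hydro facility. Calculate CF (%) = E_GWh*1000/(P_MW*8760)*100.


CF = 613 * 1000 / (194.4 * 8760) * 100 = 35.9965 %


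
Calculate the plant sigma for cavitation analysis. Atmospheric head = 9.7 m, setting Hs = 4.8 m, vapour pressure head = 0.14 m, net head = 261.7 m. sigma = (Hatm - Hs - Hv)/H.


sigma = (9.7 - 4.8 - 0.14) / 261.7 = 0.0182


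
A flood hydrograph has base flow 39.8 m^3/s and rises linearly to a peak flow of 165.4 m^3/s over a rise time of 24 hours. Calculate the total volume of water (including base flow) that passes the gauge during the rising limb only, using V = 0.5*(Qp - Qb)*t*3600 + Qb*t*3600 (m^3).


V = 0.5*(165.4 - 39.8)*24*3600 + 39.8*24*3600 = 8.8646e+06 m^3


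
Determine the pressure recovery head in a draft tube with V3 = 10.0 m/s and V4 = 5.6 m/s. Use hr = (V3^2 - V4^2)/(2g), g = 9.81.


hr = (10.0^2 - 5.6^2) / (2*9.81) = 3.4985 m


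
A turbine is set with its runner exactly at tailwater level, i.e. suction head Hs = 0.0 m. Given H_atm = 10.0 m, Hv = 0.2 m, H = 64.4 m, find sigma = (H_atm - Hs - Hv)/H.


sigma = (10.0 - 0.0 - 0.2) / 64.4 = 0.1522


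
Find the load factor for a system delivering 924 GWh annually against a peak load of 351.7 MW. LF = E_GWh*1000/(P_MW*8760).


LF = 924 * 1000 / (351.7 * 8760) = 0.2999


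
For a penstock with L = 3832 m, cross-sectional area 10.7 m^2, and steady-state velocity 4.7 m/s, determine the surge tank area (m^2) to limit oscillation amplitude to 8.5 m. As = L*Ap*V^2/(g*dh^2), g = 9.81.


As = 3832 * 10.7 * 4.7^2 / (9.81 * 8.5^2) = 1277.9037 m^2


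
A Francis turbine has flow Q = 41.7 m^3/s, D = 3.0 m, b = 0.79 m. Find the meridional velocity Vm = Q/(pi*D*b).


Vm = 41.7 / (pi * 3.0 * 0.79) = 5.6006 m/s


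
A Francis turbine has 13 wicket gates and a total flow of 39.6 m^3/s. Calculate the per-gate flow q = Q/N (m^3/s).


q = 39.6 / 13 = 3.0462 m^3/s


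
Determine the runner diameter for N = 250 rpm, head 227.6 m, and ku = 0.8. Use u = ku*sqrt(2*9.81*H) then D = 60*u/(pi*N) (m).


u = 0.8 * sqrt(2*9.81*227.6) = 53.4596 m/s
D = 60 * 53.4596 / (pi * 250) = 4.0840 m


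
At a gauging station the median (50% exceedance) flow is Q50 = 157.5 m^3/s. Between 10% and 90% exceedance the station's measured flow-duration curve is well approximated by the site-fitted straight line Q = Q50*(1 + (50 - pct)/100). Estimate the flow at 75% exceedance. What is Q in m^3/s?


Q = 157.5 * (1 + (50 - 75)/100) = 118.1250 m^3/s


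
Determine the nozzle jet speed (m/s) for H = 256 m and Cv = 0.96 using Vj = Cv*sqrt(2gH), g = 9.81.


Vj = 0.96 * sqrt(2*9.81*256) = 68.0363 m/s


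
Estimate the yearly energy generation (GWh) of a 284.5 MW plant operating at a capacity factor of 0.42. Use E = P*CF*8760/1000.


E = 284.5 * 0.42 * 8760 / 1000 = 1046.7324 GWh


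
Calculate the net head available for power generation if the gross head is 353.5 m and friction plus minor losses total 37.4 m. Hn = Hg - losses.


Hn = 353.5 - 37.4 = 316.1000 m


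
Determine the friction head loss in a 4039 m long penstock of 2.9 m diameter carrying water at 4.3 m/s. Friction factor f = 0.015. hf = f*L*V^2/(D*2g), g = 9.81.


hf = 0.015 * 4039 * 4.3^2 / (2.9 * 2 * 9.81) = 19.6882 m


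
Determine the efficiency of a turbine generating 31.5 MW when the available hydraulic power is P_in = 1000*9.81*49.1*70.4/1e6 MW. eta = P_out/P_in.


P_in = 1000 * 9.81 * 49.1 * 70.4 / 1e6 = 33.9096 MW
eta = 31.5 / 33.9096 = 0.9289


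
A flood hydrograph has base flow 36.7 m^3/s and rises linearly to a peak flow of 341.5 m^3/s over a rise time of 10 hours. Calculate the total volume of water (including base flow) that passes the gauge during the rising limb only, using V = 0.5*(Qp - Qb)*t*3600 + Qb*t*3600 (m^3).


V = 0.5*(341.5 - 36.7)*10*3600 + 36.7*10*3600 = 6.8076e+06 m^3


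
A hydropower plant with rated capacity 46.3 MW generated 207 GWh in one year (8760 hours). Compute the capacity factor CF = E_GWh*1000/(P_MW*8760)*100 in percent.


CF = 207 * 1000 / (46.3 * 8760) * 100 = 51.0370 %


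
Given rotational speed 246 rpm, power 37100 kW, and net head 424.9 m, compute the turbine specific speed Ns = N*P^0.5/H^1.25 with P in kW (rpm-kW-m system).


Ns = 246 * 37100^0.5 / 424.9^1.25 = 24.5620


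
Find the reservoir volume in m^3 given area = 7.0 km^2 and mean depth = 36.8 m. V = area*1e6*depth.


V = 7.0 * 1e6 * 36.8 = 2.5760e+08 m^3


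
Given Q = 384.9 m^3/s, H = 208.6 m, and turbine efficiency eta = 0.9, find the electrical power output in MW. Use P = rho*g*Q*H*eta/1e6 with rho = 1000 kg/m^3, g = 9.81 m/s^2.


P = 1000 * 9.81 * 384.9 * 208.6 * 0.9 / 1e6 = 708.8816 MW


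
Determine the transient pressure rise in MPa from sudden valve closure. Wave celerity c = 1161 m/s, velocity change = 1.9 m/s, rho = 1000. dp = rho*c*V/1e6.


dp = 1000 * 1161 * 1.9 / 1e6 = 2.2059 MPa


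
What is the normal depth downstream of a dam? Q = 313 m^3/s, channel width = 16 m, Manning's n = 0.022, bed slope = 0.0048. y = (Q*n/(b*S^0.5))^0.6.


y = (313 * 0.022 / (16 * 0.0048^0.5))^0.6 = 2.9918 m


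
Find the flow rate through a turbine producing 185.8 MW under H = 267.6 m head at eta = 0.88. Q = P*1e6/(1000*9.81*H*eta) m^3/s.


Q = 185.8 * 1e6 / (1000 * 9.81 * 267.6 * 0.88) = 80.4281 m^3/s


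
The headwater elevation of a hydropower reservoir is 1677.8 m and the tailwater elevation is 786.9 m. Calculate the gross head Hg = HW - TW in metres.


Hg = 1677.8 - 786.9 = 890.9000 m


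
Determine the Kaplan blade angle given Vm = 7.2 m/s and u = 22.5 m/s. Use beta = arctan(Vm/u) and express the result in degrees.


beta = arctan(7.2 / 22.5) = 17.7447 degrees


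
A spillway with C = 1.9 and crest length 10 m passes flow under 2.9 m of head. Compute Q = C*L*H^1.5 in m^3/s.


Q = 1.9 * 10 * 2.9^1.5 = 93.8319 m^3/s


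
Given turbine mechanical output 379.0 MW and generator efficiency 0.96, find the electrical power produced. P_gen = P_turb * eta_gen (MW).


P_gen = 379.0 * 0.96 = 363.8400 MW


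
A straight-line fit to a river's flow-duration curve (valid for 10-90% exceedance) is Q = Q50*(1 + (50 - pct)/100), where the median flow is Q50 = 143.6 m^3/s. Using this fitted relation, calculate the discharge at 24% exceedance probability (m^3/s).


Q = 143.6 * (1 + (50 - 24)/100) = 180.9360 m^3/s


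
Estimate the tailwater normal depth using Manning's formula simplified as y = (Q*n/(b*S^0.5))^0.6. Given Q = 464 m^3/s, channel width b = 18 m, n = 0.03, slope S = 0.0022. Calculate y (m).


y = (464 * 0.03 / (18 * 0.0022^0.5))^0.6 = 5.3739 m


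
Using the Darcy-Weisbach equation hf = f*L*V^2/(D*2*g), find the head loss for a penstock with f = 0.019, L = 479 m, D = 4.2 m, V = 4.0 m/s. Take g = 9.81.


hf = 0.019 * 479 * 4.0^2 / (4.2 * 2 * 9.81) = 1.7671 m


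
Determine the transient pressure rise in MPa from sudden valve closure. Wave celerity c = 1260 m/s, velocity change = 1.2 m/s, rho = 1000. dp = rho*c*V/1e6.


dp = 1000 * 1260 * 1.2 / 1e6 = 1.5120 MPa


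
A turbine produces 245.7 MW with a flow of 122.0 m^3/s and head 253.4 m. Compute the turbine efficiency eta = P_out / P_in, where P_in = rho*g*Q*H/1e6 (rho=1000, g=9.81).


P_in = 1000 * 9.81 * 122.0 * 253.4 / 1e6 = 303.2742 MW
eta = 245.7 / 303.2742 = 0.8102


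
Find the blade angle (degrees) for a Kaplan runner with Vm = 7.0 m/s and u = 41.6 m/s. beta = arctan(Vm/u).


beta = arctan(7.0 / 41.6) = 9.5516 degrees


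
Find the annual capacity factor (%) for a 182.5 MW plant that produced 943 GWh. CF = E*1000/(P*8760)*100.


CF = 943 * 1000 / (182.5 * 8760) * 100 = 58.9854 %


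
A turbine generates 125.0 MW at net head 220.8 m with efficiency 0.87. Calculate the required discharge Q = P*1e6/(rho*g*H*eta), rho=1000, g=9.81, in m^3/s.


Q = 125.0 * 1e6 / (1000 * 9.81 * 220.8 * 0.87) = 66.3319 m^3/s


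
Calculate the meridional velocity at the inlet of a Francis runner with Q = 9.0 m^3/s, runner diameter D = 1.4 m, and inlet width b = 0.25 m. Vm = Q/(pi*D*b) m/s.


Vm = 9.0 / (pi * 1.4 * 0.25) = 8.1851 m/s


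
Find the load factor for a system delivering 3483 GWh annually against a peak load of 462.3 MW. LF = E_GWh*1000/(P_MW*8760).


LF = 3483 * 1000 / (462.3 * 8760) = 0.8601


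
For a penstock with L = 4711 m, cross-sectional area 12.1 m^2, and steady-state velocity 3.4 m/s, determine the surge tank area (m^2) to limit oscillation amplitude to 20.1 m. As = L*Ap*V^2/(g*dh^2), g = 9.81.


As = 4711 * 12.1 * 3.4^2 / (9.81 * 20.1^2) = 166.2628 m^2


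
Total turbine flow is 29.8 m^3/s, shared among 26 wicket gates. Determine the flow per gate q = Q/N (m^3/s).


q = 29.8 / 26 = 1.1462 m^3/s


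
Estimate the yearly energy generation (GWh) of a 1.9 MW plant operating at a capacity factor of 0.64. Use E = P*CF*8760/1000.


E = 1.9 * 0.64 * 8760 / 1000 = 10.6522 GWh


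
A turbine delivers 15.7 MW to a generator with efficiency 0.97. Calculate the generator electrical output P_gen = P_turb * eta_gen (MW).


P_gen = 15.7 * 0.97 = 15.2290 MW


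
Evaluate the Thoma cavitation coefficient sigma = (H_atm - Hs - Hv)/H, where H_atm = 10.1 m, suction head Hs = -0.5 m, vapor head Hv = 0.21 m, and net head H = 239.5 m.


sigma = (10.1 - (-0.5) - 0.21) / 239.5 = 0.0434


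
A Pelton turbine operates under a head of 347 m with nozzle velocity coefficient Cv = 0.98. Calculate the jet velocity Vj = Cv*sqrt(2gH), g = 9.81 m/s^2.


Vj = 0.98 * sqrt(2*9.81*347) = 80.8612 m/s


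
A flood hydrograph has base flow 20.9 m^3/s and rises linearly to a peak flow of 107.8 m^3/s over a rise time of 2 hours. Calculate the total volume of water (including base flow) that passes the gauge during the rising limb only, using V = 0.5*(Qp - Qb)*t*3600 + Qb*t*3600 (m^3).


V = 0.5*(107.8 - 20.9)*2*3600 + 20.9*2*3600 = 463320.0000 m^3


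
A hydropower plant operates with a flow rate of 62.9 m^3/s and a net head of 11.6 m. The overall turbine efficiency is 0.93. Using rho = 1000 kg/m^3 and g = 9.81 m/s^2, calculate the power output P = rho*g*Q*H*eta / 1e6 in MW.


P = 1000 * 9.81 * 62.9 * 11.6 * 0.93 / 1e6 = 6.6567 MW


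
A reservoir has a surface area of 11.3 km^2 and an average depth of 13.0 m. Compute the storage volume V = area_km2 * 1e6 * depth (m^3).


V = 11.3 * 1e6 * 13.0 = 1.4690e+08 m^3


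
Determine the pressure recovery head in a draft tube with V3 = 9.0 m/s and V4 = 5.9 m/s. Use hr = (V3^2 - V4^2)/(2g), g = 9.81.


hr = (9.0^2 - 5.9^2) / (2*9.81) = 2.3542 m


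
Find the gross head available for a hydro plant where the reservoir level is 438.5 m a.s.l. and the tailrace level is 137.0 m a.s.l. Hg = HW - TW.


Hg = 438.5 - 137.0 = 301.5000 m


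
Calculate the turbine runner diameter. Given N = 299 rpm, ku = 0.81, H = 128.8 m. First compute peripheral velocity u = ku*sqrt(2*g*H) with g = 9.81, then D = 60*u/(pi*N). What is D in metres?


u = 0.81 * sqrt(2*9.81*128.8) = 40.7186 m/s
D = 60 * 40.7186 / (pi * 299) = 2.6009 m


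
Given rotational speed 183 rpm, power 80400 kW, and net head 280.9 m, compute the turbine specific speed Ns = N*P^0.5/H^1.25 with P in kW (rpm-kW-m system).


Ns = 183 * 80400^0.5 / 280.9^1.25 = 45.1221


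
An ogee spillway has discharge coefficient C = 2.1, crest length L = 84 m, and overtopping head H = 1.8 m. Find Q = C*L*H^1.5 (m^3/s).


Q = 2.1 * 84 * 1.8^1.5 = 425.9978 m^3/s


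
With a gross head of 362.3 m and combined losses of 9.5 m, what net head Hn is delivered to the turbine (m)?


Hn = 362.3 - 9.5 = 352.8000 m


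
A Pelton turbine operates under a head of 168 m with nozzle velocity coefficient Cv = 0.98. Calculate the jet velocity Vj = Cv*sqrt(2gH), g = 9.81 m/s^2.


Vj = 0.98 * sqrt(2*9.81*168) = 56.2639 m/s


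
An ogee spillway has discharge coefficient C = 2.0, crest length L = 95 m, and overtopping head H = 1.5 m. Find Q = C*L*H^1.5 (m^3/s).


Q = 2.0 * 95 * 1.5^1.5 = 349.0523 m^3/s


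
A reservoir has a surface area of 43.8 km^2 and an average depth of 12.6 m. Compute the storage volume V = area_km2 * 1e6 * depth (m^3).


V = 43.8 * 1e6 * 12.6 = 5.5188e+08 m^3


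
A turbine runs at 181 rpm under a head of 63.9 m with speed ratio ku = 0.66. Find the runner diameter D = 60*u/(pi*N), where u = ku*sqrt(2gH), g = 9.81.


u = 0.66 * sqrt(2*9.81*63.9) = 23.3692 m/s
D = 60 * 23.3692 / (pi * 181) = 2.4659 m


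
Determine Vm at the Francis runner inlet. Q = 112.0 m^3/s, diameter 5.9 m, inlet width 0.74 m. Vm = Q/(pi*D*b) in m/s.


Vm = 112.0 / (pi * 5.9 * 0.74) = 8.1655 m/s


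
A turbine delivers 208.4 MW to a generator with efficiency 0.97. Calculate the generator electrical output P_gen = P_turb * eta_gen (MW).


P_gen = 208.4 * 0.97 = 202.1480 MW


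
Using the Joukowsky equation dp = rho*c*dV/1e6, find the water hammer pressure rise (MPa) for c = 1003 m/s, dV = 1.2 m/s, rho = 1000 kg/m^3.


dp = 1000 * 1003 * 1.2 / 1e6 = 1.2036 MPa


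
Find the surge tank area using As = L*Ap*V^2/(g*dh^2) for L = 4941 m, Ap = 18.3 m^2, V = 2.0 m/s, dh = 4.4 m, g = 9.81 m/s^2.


As = 4941 * 18.3 * 2.0^2 / (9.81 * 4.4^2) = 1904.3711 m^2


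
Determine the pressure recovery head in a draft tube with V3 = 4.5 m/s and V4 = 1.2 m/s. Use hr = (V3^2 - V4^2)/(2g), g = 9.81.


hr = (4.5^2 - 1.2^2) / (2*9.81) = 0.9587 m


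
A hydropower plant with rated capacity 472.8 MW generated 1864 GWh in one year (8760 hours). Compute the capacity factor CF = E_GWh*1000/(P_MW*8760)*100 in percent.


CF = 1864 * 1000 / (472.8 * 8760) * 100 = 45.0054 %


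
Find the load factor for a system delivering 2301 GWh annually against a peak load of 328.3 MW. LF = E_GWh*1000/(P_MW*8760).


LF = 2301 * 1000 / (328.3 * 8760) = 0.8001


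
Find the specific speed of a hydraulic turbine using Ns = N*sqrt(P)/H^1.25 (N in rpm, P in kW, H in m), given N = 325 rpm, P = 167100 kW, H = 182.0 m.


Ns = 325 * 167100^0.5 / 182.0^1.25 = 198.7387


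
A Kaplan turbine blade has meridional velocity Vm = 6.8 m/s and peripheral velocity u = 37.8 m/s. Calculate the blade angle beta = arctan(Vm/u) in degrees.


beta = arctan(6.8 / 37.8) = 10.1981 degrees


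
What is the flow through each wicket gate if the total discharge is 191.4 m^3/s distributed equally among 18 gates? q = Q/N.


q = 191.4 / 18 = 10.6333 m^3/s


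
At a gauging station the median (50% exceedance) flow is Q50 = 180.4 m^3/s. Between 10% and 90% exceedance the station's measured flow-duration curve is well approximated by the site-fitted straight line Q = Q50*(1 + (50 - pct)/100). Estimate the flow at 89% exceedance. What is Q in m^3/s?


Q = 180.4 * (1 + (50 - 89)/100) = 110.0440 m^3/s


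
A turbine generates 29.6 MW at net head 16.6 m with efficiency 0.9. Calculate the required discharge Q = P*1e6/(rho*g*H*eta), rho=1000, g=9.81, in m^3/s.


Q = 29.6 * 1e6 / (1000 * 9.81 * 16.6 * 0.9) = 201.9631 m^3/s


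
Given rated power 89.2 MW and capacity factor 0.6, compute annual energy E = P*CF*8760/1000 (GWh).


E = 89.2 * 0.6 * 8760 / 1000 = 468.8352 GWh


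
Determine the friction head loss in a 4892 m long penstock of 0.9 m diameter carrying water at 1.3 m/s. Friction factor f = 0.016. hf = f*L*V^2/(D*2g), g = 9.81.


hf = 0.016 * 4892 * 1.3^2 / (0.9 * 2 * 9.81) = 7.4912 m


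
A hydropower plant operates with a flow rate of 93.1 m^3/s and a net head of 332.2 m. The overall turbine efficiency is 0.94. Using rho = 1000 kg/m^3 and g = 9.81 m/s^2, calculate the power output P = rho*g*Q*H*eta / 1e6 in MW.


P = 1000 * 9.81 * 93.1 * 332.2 * 0.94 / 1e6 = 285.1978 MW


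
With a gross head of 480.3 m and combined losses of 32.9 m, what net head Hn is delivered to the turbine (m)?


Hn = 480.3 - 32.9 = 447.4000 m


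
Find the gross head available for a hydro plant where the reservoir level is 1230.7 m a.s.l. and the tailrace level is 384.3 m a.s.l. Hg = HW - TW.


Hg = 1230.7 - 384.3 = 846.4000 m


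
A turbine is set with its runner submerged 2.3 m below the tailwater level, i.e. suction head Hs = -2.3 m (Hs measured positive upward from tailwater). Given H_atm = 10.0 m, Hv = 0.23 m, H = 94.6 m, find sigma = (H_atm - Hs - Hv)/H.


sigma = (10.0 - (-2.3) - 0.23) / 94.6 = 0.1276


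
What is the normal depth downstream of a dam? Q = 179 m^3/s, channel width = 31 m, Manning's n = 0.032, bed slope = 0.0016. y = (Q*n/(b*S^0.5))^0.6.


y = (179 * 0.032 / (31 * 0.0016^0.5))^0.6 = 2.5047 m


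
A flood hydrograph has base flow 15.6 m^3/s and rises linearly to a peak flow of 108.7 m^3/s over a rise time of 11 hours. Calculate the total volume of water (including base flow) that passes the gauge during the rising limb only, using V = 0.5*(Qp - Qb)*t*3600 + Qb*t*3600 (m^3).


V = 0.5*(108.7 - 15.6)*11*3600 + 15.6*11*3600 = 2.4611e+06 m^3


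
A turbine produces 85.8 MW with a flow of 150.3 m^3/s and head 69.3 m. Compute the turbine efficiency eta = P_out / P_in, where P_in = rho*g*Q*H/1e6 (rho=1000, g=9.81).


P_in = 1000 * 9.81 * 150.3 * 69.3 / 1e6 = 102.1789 MW
eta = 85.8 / 102.1789 = 0.8397


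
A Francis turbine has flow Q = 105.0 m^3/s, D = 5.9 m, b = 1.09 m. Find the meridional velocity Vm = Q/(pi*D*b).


Vm = 105.0 / (pi * 5.9 * 1.09) = 5.1971 m/s


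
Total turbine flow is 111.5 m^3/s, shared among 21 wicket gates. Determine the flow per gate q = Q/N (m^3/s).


q = 111.5 / 21 = 5.3095 m^3/s


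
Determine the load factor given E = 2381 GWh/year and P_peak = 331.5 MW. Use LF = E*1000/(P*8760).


LF = 2381 * 1000 / (331.5 * 8760) = 0.8199


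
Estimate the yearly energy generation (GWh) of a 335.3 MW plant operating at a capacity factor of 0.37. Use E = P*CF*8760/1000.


E = 335.3 * 0.37 * 8760 / 1000 = 1086.7744 GWh


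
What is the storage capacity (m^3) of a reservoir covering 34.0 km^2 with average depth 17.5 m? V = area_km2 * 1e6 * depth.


V = 34.0 * 1e6 * 17.5 = 5.9500e+08 m^3


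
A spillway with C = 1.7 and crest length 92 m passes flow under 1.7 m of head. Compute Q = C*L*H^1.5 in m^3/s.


Q = 1.7 * 92 * 1.7^1.5 = 346.6651 m^3/s


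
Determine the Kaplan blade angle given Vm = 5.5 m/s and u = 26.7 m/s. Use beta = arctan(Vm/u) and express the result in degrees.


beta = arctan(5.5 / 26.7) = 11.6397 degrees


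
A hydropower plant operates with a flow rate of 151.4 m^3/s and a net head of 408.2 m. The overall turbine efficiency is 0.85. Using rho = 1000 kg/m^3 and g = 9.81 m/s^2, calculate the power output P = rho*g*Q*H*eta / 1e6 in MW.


P = 1000 * 9.81 * 151.4 * 408.2 * 0.85 / 1e6 = 515.3316 MW


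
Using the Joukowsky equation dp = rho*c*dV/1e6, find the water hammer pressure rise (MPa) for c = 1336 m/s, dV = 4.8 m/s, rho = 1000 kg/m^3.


dp = 1000 * 1336 * 4.8 / 1e6 = 6.4128 MPa


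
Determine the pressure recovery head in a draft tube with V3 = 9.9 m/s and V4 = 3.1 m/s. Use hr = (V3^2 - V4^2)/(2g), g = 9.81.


hr = (9.9^2 - 3.1^2) / (2*9.81) = 4.5056 m


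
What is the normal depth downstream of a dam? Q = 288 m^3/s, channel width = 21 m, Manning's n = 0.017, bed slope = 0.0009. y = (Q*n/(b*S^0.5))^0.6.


y = (288 * 0.017 / (21 * 0.0009^0.5))^0.6 = 3.4222 m


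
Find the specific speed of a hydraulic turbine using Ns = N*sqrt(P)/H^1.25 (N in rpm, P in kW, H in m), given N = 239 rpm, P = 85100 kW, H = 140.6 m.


Ns = 239 * 85100^0.5 / 140.6^1.25 = 144.0061


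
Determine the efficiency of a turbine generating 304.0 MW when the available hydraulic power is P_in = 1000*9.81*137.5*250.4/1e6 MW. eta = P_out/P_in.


P_in = 1000 * 9.81 * 137.5 * 250.4 / 1e6 = 337.7583 MW
eta = 304.0 / 337.7583 = 0.9001


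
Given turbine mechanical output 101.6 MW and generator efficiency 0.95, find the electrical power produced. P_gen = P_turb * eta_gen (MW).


P_gen = 101.6 * 0.95 = 96.5200 MW


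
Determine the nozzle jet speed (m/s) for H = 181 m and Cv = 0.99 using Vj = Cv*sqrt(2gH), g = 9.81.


Vj = 0.99 * sqrt(2*9.81*181) = 58.9962 m/s


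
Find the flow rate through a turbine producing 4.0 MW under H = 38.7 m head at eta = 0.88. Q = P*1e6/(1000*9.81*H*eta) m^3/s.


Q = 4.0 * 1e6 / (1000 * 9.81 * 38.7 * 0.88) = 11.9728 m^3/s


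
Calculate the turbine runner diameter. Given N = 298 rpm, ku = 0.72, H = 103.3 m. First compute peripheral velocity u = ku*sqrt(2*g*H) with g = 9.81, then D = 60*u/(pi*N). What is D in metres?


u = 0.72 * sqrt(2*9.81*103.3) = 32.4140 m/s
D = 60 * 32.4140 / (pi * 298) = 2.0774 m


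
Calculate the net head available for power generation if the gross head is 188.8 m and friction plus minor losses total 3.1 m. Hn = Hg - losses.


Hn = 188.8 - 3.1 = 185.7000 m


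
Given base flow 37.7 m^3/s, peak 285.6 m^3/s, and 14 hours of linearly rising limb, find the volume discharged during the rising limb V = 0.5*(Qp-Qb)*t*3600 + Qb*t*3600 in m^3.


V = 0.5*(285.6 - 37.7)*14*3600 + 37.7*14*3600 = 8.1472e+06 m^3


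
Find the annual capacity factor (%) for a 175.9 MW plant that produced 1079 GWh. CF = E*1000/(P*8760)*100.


CF = 1079 * 1000 / (175.9 * 8760) * 100 = 70.0247 %


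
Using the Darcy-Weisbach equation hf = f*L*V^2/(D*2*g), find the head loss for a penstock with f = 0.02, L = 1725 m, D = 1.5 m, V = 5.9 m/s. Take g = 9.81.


hf = 0.02 * 1725 * 5.9^2 / (1.5 * 2 * 9.81) = 40.8068 m


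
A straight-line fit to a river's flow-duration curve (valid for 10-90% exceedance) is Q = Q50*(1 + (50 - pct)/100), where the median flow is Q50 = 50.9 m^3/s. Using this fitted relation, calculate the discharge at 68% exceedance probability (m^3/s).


Q = 50.9 * (1 + (50 - 68)/100) = 41.7380 m^3/s


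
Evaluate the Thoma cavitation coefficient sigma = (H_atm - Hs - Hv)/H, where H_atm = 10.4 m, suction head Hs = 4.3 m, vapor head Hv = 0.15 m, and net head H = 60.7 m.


sigma = (10.4 - 4.3 - 0.15) / 60.7 = 0.0980


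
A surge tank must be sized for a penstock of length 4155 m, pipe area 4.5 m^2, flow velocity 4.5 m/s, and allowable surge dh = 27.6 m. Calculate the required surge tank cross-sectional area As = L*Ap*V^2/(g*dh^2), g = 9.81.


As = 4155 * 4.5 * 4.5^2 / (9.81 * 27.6^2) = 50.6666 m^2


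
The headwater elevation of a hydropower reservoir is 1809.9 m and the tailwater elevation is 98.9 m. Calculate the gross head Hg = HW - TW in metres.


Hg = 1809.9 - 98.9 = 1711.0000 m


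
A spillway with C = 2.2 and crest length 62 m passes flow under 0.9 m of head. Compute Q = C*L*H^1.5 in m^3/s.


Q = 2.2 * 62 * 0.9^1.5 = 116.4604 m^3/s


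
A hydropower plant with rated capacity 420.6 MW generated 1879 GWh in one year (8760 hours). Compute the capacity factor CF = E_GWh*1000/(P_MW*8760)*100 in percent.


CF = 1879 * 1000 / (420.6 * 8760) * 100 = 50.9980 %


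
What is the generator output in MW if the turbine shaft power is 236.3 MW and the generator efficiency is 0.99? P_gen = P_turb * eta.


P_gen = 236.3 * 0.99 = 233.9370 MW


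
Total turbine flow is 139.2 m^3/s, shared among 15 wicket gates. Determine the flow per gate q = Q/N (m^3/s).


q = 139.2 / 15 = 9.2800 m^3/s


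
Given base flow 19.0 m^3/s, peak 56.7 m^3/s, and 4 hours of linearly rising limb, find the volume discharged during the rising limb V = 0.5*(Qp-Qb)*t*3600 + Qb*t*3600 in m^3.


V = 0.5*(56.7 - 19.0)*4*3600 + 19.0*4*3600 = 545040.0000 m^3


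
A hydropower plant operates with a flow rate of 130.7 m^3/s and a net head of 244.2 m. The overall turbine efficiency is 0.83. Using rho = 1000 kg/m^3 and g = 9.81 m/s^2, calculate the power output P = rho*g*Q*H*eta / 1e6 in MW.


P = 1000 * 9.81 * 130.7 * 244.2 * 0.83 / 1e6 = 259.8773 MW


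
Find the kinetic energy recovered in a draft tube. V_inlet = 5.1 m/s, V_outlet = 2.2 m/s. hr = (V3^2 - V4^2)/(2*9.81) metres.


hr = (5.1^2 - 2.2^2) / (2*9.81) = 1.0790 m


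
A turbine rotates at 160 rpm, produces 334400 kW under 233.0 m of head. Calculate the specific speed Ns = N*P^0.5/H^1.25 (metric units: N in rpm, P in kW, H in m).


Ns = 160 * 334400^0.5 / 233.0^1.25 = 101.6385


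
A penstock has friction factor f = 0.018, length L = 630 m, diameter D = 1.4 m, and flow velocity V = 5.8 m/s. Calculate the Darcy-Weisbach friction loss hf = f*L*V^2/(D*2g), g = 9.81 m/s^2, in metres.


hf = 0.018 * 630 * 5.8^2 / (1.4 * 2 * 9.81) = 13.8881 m


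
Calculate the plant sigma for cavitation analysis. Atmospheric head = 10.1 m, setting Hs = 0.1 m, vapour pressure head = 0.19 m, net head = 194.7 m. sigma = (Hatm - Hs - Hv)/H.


sigma = (10.1 - 0.1 - 0.19) / 194.7 = 0.0504


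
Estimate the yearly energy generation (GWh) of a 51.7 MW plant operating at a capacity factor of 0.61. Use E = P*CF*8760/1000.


E = 51.7 * 0.61 * 8760 / 1000 = 276.2641 GWh


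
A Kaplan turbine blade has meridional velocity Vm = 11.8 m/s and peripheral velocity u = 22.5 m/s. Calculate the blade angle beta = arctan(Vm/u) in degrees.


beta = arctan(11.8 / 22.5) = 27.6745 degrees


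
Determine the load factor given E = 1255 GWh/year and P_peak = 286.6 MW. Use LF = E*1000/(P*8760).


LF = 1255 * 1000 / (286.6 * 8760) = 0.4999


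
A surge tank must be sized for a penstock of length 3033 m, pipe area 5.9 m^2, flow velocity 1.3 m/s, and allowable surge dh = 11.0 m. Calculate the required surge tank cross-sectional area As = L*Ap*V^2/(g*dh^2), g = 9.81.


As = 3033 * 5.9 * 1.3^2 / (9.81 * 11.0^2) = 25.4775 m^2


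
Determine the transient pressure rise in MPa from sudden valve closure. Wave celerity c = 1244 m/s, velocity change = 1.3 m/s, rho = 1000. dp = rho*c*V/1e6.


dp = 1000 * 1244 * 1.3 / 1e6 = 1.6172 MPa


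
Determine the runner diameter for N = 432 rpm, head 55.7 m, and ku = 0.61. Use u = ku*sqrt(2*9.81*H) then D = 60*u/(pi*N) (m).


u = 0.61 * sqrt(2*9.81*55.7) = 20.1654 m/s
D = 60 * 20.1654 / (pi * 432) = 0.8915 m


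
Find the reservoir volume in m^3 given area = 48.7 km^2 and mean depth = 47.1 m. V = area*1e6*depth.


V = 48.7 * 1e6 * 47.1 = 2.2938e+09 m^3


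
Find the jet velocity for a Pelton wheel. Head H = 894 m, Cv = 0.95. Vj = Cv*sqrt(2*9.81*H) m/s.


Vj = 0.95 * sqrt(2*9.81*894) = 125.8177 m/s


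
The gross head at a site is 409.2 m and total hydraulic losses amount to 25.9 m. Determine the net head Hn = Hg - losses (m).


Hn = 409.2 - 25.9 = 383.3000 m


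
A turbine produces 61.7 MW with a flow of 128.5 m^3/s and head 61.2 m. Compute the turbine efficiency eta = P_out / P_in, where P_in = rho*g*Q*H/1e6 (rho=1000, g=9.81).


P_in = 1000 * 9.81 * 128.5 * 61.2 / 1e6 = 77.1478 MW
eta = 61.7 / 77.1478 = 0.7998


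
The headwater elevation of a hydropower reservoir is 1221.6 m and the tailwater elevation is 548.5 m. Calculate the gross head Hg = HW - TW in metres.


Hg = 1221.6 - 548.5 = 673.1000 m


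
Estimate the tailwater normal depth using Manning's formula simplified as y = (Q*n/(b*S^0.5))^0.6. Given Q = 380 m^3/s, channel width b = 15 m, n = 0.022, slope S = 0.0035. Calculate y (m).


y = (380 * 0.022 / (15 * 0.0035^0.5))^0.6 = 3.8410 m


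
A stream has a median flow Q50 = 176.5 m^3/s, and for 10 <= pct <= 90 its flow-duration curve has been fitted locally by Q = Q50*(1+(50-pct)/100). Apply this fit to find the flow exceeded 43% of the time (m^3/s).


Q = 176.5 * (1 + (50 - 43)/100) = 188.8550 m^3/s


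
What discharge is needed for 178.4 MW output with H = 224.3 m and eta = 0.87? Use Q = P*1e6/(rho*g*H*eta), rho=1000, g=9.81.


Q = 178.4 * 1e6 / (1000 * 9.81 * 224.3 * 0.87) = 93.1917 m^3/s


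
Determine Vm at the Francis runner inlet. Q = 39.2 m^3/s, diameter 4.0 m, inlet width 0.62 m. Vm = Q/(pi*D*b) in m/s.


Vm = 39.2 / (pi * 4.0 * 0.62) = 5.0313 m/s


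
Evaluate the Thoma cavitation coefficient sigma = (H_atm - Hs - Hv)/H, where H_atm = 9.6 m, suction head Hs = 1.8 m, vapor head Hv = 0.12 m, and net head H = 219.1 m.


sigma = (9.6 - 1.8 - 0.12) / 219.1 = 0.0351


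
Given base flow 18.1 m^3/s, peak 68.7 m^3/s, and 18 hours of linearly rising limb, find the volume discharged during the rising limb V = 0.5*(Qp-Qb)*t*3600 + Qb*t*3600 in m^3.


V = 0.5*(68.7 - 18.1)*18*3600 + 18.1*18*3600 = 2.8123e+06 m^3


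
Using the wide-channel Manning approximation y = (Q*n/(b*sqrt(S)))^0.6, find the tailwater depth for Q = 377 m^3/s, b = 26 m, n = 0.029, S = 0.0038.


y = (377 * 0.029 / (26 * 0.0038^0.5))^0.6 = 3.1646 m


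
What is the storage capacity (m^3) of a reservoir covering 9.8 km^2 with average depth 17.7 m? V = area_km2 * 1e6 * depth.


V = 9.8 * 1e6 * 17.7 = 1.7346e+08 m^3


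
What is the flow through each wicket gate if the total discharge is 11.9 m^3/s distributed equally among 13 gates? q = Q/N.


q = 11.9 / 13 = 0.9154 m^3/s


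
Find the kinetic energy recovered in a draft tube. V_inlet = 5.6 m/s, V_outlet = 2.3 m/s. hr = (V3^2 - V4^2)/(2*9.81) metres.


hr = (5.6^2 - 2.3^2) / (2*9.81) = 1.3287 m


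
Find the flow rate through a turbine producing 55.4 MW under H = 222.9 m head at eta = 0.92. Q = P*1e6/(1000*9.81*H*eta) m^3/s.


Q = 55.4 * 1e6 / (1000 * 9.81 * 222.9 * 0.92) = 27.5387 m^3/s


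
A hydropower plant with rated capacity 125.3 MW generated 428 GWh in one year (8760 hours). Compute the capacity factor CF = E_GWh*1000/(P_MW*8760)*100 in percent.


CF = 428 * 1000 / (125.3 * 8760) * 100 = 38.9932 %


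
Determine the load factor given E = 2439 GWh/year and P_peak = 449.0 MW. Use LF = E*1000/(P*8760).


LF = 2439 * 1000 / (449.0 * 8760) = 0.6201


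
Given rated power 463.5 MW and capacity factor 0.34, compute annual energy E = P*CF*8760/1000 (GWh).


E = 463.5 * 0.34 * 8760 / 1000 = 1380.4884 GWh


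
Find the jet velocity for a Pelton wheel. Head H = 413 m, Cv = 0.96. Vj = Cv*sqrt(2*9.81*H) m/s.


Vj = 0.96 * sqrt(2*9.81*413) = 86.4163 m/s


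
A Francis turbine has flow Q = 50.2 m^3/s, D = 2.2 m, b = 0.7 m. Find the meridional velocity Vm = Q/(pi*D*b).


Vm = 50.2 / (pi * 2.2 * 0.7) = 10.3761 m/s


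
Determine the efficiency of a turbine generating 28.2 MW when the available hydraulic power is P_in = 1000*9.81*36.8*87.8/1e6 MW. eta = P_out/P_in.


P_in = 1000 * 9.81 * 36.8 * 87.8 / 1e6 = 31.6965 MW
eta = 28.2 / 31.6965 = 0.8897


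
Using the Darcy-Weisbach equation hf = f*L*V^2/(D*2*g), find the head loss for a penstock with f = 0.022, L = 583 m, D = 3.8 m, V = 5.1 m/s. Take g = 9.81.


hf = 0.022 * 583 * 5.1^2 / (3.8 * 2 * 9.81) = 4.4745 m


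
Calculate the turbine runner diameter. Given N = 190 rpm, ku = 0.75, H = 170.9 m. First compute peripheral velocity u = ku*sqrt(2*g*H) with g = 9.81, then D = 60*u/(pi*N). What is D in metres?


u = 0.75 * sqrt(2*9.81*170.9) = 43.4292 m/s
D = 60 * 43.4292 / (pi * 190) = 4.3655 m


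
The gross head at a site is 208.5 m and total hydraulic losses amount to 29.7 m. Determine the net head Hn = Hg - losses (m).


Hn = 208.5 - 29.7 = 178.8000 m


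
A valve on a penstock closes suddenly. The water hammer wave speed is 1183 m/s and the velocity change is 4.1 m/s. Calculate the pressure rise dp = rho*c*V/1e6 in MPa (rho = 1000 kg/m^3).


dp = 1000 * 1183 * 4.1 / 1e6 = 4.8503 MPa


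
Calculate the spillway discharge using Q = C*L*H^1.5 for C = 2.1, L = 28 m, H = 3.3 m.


Q = 2.1 * 28 * 3.3^1.5 = 352.4912 m^3/s


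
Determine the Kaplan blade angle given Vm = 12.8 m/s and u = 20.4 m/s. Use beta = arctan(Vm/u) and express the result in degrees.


beta = arctan(12.8 / 20.4) = 32.1063 degrees


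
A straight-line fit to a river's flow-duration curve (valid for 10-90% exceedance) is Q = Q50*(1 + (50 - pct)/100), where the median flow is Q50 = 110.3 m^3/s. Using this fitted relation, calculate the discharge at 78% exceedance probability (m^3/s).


Q = 110.3 * (1 + (50 - 78)/100) = 79.4160 m^3/s


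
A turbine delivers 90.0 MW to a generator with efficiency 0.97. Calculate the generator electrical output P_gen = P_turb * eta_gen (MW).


P_gen = 90.0 * 0.97 = 87.3000 MW


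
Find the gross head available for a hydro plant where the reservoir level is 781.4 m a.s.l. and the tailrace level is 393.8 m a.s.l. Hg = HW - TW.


Hg = 781.4 - 393.8 = 387.6000 m


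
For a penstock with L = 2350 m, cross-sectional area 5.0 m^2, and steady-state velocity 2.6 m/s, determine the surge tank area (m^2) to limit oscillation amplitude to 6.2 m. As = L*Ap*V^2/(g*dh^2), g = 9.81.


As = 2350 * 5.0 * 2.6^2 / (9.81 * 6.2^2) = 210.6358 m^2


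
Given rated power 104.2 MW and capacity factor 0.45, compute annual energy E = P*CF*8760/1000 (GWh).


E = 104.2 * 0.45 * 8760 / 1000 = 410.7564 GWh


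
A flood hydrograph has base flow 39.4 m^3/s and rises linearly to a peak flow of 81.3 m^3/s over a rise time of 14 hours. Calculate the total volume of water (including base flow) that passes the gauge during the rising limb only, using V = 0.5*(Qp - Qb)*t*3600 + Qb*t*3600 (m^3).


V = 0.5*(81.3 - 39.4)*14*3600 + 39.4*14*3600 = 3.0416e+06 m^3


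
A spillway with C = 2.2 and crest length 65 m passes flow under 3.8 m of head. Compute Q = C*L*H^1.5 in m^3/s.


Q = 2.2 * 65 * 3.8^1.5 = 1059.2816 m^3/s


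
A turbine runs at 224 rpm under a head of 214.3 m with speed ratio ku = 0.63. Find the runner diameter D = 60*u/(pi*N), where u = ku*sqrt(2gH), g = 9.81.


u = 0.63 * sqrt(2*9.81*214.3) = 40.8509 m/s
D = 60 * 40.8509 / (pi * 224) = 3.4830 m


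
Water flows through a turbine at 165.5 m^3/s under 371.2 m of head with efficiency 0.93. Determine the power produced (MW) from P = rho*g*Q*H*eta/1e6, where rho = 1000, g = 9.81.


P = 1000 * 9.81 * 165.5 * 371.2 * 0.93 / 1e6 = 560.4772 MW


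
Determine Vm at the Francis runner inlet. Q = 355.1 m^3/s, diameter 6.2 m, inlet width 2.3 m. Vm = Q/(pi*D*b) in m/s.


Vm = 355.1 / (pi * 6.2 * 2.3) = 7.9265 m/s
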